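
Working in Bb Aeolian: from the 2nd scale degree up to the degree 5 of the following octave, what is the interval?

The scale runs Bb C Db Eb F Gb Ab.
So we need the interval from C up to F.
C up to F spans 11 letter names and 17 semitones — a perfect eleventh.

perfect eleventh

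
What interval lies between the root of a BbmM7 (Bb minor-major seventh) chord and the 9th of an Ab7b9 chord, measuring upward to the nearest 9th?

BbmM7 (Bb minor-major seventh) has Bb as its root, and Ab7b9 has Bbb as its 9th.
Bb up to Bbb is 11 semitones, a half step narrower than a perfect octave, so the interval is diminished.

diminished octave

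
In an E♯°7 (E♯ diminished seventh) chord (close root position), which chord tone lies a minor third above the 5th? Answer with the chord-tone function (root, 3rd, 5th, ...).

7th

Spelling the chord: E♯, G♯, B, D.
The 5th is B. A minor third above B is D.
D is the chord's 7th.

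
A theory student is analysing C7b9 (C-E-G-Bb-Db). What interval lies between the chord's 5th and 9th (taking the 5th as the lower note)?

d5

The 5th is G and the 9th is Db.
G up to Db is 6 semitones, a half step narrower than a perfect fifth, so the interval is diminished.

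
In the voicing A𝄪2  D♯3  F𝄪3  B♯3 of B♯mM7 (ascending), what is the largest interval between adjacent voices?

Adjacent intervals: A𝄪2→D♯3 = diminished fourth; D♯3→F𝄪3 = major third; F𝄪3→B♯3 = perfect fourth.
The largest is F𝄪3 to B♯3, a perfect fourth (5 semitones).

perfect fourth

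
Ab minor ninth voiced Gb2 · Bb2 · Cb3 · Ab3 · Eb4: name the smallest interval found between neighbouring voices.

Adjacent intervals: Gb2→Bb2 = major third; Bb2→Cb3 = minor second; Cb3→Ab3 = major sixth; Ab3→Eb4 = perfect fifth.
The smallest is Bb2 to Cb3, a minor second (1 semitone).

minor second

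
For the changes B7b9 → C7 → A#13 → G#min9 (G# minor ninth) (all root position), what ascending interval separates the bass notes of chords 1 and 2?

m2

The roots are B and C.
From B to C: 1 semitone over a second = minor.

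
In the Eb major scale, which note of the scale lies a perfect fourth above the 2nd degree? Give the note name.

Bb

The scale is Eb F G Ab Bb C D.
The 2nd degree is F; a perfect fourth above that is Bb — scale degree 5.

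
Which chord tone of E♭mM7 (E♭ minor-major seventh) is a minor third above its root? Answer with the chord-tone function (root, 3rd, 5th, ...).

E♭ minor-major seventh is spelled E♭–G♭–B♭–D.
The root is E♭. A minor third above E♭ is G♭.
G♭ is the chord's 3rd.

3rd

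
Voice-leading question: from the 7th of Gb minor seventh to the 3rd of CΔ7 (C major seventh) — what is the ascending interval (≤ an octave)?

augmented seventh

Gb minor seventh has Fb as its 7th, and CΔ7 (C major seventh) has E as its 3rd.
7 letter names make it a seventh; at 12 semitones (a half step wider than major) the quality is augmented.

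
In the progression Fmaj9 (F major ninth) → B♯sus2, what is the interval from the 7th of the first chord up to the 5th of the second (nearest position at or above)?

augmented 2nd

The 7th of Fmaj9 (F major ninth) is E; the 5th of B♯sus2 is F𝄪.
From E to F𝄪: 3 semitones over a second = augmented.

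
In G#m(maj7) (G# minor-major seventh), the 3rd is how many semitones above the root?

G#mM7 is spelled G#-B-D#-F##.
G# to B is a minor third: 3 semitones.

3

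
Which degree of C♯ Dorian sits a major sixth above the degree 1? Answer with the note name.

The scale is C♯ D♯ E F♯ G♯ A♯ B.
The degree 1 is C♯; a major sixth above that is A♯ — scale degree 6.

A#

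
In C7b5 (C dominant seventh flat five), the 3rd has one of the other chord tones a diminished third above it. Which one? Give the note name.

Gb

C7b5 (C dominant seventh flat five): C, E, Gb, Bb.
The 3rd is E. A diminished third above E is Gb.
Gb is the chord's 5th.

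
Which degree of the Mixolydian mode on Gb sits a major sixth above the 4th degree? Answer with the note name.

Ab

The scale is Gb Ab Bb Cb Db Eb Fb.
The 4th degree is Cb; a major sixth above that is Ab — scale degree 2.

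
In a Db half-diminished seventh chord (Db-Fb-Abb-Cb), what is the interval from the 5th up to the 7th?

That puts Abb below Cb.
Abb up to Cb spans 3 letter names and 4 semitones — a major third.

major third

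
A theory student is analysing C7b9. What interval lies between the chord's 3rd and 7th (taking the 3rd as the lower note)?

d5

Spelling the chord: C–E–G–B♭–D♭.
The 3rd is E and the 7th is B♭.
E up to B♭ is 6 semitones, a half step narrower than a perfect fifth, so the interval is diminished.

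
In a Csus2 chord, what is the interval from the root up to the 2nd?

The chord tones of Csus2 are C D G.
The root is C and the 2nd is D.
Counting 2 letters and 2 half steps from C gives a major second.

M2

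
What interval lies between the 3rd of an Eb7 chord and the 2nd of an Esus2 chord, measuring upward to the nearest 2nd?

M7

Eb7 has G as its 3rd, and Esus2 has F# as its 2nd.
From G to F# is 11 semitones, exactly the major seventh.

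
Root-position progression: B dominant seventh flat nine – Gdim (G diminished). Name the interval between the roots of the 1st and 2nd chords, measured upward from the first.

The roots are B and G.
From B to G: 8 semitones over a sixth = minor.

minor sixth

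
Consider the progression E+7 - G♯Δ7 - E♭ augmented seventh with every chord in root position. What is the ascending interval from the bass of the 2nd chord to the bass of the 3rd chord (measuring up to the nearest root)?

The roots are G♯ and E♭.
6 letter names make it a sixth; at 7 semitones (a whole step narrower than major) the quality is diminished.

diminished sixth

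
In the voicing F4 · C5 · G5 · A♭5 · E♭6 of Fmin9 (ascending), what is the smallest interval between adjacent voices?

Adjacent intervals: F4→C5 = perfect fifth; C5→G5 = perfect fifth; G5→A♭5 = minor second; A♭5→E♭6 = perfect fifth.
The smallest is G5 to A♭5, a minor second (1 semitone).

minor second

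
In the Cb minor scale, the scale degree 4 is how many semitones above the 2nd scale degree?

3

The scale is Cb Db Ebb Fb Gb Abb Bbb.
Db up to Fb is a minor third — 3 semitones.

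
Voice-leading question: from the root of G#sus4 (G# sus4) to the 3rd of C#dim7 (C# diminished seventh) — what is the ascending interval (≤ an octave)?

minor sixth

The root of G#sus4 (G# sus4) is G#; the 3rd of C#dim7 (C# diminished seventh) is E.
From G# to E: 8 semitones over a sixth = minor.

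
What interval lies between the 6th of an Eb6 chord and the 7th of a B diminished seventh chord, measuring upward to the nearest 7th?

Eb6 has C as its 6th, and B diminished seventh has Ab as its 7th.
From C to Ab: 8 semitones over a sixth = minor.

minor 6th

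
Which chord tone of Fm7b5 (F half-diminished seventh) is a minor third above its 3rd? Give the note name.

Cb

Spelling the chord: F, Ab, Cb, Eb.
The 3rd is Ab. A minor third above Ab is Cb.
Cb is the chord's 5th.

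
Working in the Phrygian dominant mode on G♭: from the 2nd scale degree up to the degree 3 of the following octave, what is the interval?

A9

The scale runs G♭ A𝄫 B♭ C♭ D♭ E𝄫 F♭.
The 2nd scale degree is A𝄫 and the 3rd degree (up an octave) is B♭.
9 letter names make it a ninth; at 15 semitones (a half step wider than major) the quality is augmented.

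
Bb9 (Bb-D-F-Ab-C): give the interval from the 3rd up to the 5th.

That puts D below F.
D up to F is 3 semitones, a half step narrower than a major third, so the interval is minor.

minor 3rd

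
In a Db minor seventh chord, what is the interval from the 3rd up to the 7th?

P5

Dbmin7: Db Fb Ab Cb.
So we need the interval from Fb up to Cb.
Counting 5 letters and 7 half steps from Fb gives a perfect fifth.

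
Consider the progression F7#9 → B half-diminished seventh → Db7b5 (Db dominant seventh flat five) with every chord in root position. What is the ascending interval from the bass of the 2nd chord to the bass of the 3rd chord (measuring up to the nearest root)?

diminished third

The roots are B and Db.
B up to Db is 2 semitones, a whole step narrower than a major third, so the interval is diminished.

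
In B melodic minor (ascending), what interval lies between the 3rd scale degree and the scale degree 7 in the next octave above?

The scale runs B C# D E F# G# A#.
That puts D below A#.
From D to A#: 20 semitones over a twelfth = augmented.

augmented twelfth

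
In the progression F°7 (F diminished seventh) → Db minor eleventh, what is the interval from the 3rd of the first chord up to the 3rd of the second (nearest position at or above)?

The 3rd of F°7 (F diminished seventh) is Ab; the 3rd of Db minor eleventh is Fb.
6 letter names make it a sixth; at 8 semitones (a half step narrower than major) the quality is minor.

minor sixth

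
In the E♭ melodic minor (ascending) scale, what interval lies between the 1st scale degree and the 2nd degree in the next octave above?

M9

The scale runs E♭ F G♭ A♭ B♭ C D.
1st scale degree = E♭; degree 2 (up an octave) = F.
E♭ up to F spans 9 letter names and 14 semitones — a major ninth.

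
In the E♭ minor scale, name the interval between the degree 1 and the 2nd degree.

major 2nd

E♭ natural minor: E♭ F G♭ A♭ B♭ C♭ D♭.
Degree 1 = E♭; scale degree 2 = F.
E♭ up to F spans 2 letter names and 2 semitones — a major second.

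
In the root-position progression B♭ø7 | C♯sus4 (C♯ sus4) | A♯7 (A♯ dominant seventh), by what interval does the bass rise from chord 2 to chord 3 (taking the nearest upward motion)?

major sixth

The roots are C♯ and A♯.
Counting 6 letters and 9 half steps from C♯ gives a major sixth.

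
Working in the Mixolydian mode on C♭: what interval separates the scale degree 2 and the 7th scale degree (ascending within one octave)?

minor sixth

Spelling the Mixolydian mode on C♭: C♭ D♭ E♭ F♭ G♭ A♭ B𝄫.
Scale degree 2 = D♭; 7th scale degree = B𝄫.
6 letter names make it a sixth; at 8 semitones (a half step narrower than major) the quality is minor.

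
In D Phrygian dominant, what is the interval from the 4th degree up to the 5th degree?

M2

The scale runs D Eb F# G A Bb C.
4th degree = G; scale degree 5 = A.
Counting 2 letters and 2 half steps from G gives a major second.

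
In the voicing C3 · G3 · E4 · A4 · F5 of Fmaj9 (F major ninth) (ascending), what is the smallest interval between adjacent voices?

Adjacent intervals: C3→G3 = perfect fifth; G3→E4 = major sixth; E4→A4 = perfect fourth; A4→F5 = minor sixth.
The smallest is E4 to A4, a perfect fourth (5 semitones).

perfect fourth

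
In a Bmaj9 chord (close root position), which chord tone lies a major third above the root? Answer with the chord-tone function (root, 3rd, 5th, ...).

Bmaj9 (B major ninth): B D# F# A# C#.
The root is B. A major third above B is D#.
D# is the chord's 3rd.

3rd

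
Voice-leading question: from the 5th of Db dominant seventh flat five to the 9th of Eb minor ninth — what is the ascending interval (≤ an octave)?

A6

The 5th of Db dominant seventh flat five is Abb; the 9th of Eb minor ninth is F.
6 letter names make it a sixth; at 10 semitones (a half step wider than major) the quality is augmented.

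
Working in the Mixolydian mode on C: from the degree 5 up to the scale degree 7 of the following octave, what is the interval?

minor tenth

The scale runs C D E F G A Bb.
That puts G below Bb.
G up to Bb is 15 semitones, a half step narrower than a major tenth, so the interval is minor.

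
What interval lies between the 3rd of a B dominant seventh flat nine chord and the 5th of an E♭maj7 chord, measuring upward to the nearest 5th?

The 3rd of B dominant seventh flat nine is D♯; the 5th of E♭maj7 is B♭.
D♯ up to B♭ is 7 semitones, a whole step narrower than a major sixth, so the interval is diminished.

diminished sixth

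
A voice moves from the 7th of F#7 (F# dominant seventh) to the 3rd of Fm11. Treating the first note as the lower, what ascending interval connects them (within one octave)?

d4

The 7th of F#7 (F# dominant seventh) is E; the 3rd of Fm11 is Ab.
E up to Ab is 4 semitones, a half step narrower than a perfect fourth, so the interval is diminished.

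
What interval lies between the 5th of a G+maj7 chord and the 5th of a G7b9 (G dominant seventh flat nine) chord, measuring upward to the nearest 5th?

G+maj7 has D# as its 5th, and G7b9 (G dominant seventh flat nine) has D as its 5th.
D# up to D is 11 semitones, a half step narrower than a perfect octave, so the interval is diminished.

diminished octave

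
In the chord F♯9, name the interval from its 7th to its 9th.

Spelling the chord: F♯-A♯-C♯-E-G♯.
The 7th is E and the 9th is G♯.
E up to G♯ spans 3 letter names and 4 semitones — a major third.

major third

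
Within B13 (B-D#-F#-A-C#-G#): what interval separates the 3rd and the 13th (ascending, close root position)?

So we need the interval from D# up to G#.
D# up to G# spans 11 letter names and 17 semitones — a perfect eleventh.

perfect eleventh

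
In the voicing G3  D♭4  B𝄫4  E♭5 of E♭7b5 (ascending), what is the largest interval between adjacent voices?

Adjacent intervals: G3→D♭4 = diminished fifth; D♭4→B𝄫4 = minor sixth; B𝄫4→E♭5 = augmented fourth.
The largest is D♭4 to B𝄫4, a minor sixth (8 semitones).

minor sixth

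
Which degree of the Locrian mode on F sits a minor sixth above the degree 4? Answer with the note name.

The scale is F G♭ A♭ B♭ C♭ D♭ E♭.
The degree 4 is B♭; a minor sixth above that is G♭ — scale degree 2.

Gb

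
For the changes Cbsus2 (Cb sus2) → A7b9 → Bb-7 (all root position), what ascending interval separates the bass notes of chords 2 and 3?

minor second

The roots are A and Bb.
A up to Bb is 1 semitone, a half step narrower than a major second, so the interval is minor.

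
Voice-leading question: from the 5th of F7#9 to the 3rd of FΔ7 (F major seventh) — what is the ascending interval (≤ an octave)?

F7#9 has C as its 5th, and FΔ7 (F major seventh) has A as its 3rd.
Counting 6 letters and 9 half steps from C gives a major sixth.

major sixth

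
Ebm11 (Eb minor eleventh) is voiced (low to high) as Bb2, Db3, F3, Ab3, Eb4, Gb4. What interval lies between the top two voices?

minor third

Those voices are Eb4 and Gb4.
3 letter names make it a third; at 3 semitones (a half step narrower than major) the quality is minor.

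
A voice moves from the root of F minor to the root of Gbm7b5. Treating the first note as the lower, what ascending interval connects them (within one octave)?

minor 2nd

The root of F minor is F; the root of Gbm7b5 is Gb.
F up to Gb is 1 semitone, a half step narrower than a major second, so the interval is minor.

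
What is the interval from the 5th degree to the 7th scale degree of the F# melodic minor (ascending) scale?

F# melodic minor: F# G# A B C# D# E#.
That puts C# below E#.
Counting 3 letters and 4 half steps from C# gives a major third.

major 3rd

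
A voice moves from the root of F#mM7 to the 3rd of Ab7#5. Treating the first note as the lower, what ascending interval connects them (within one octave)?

diminished fifth

F#mM7 has F# as its root, and Ab7#5 has C as its 3rd.
5 letter names make it a fifth; at 6 semitones (a half step narrower than perfect) the quality is diminished.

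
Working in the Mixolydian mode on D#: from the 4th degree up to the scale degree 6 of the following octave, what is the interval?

The scale runs D# E# F## G# A# B# C#.
So we need the interval from G# up to B#.
Counting 10 letters and 16 half steps from G# gives a major tenth.

major 10th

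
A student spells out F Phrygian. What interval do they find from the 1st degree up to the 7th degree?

Spelling F Phrygian: F Gb Ab Bb C Db Eb.
The 1st degree is F and the 7th degree is Eb.
7 letter names make it a seventh; at 10 semitones (a half step narrower than major) the quality is minor.

m7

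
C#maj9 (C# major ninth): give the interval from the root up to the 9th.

C#maj9: C#, E#, G#, B#, D#.
That puts C# below D#.
Counting 9 letters and 14 half steps from C# gives a major ninth.

major 9th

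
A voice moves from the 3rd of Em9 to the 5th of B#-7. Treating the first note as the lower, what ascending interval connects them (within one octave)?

augmented seventh

The 3rd of Em9 is G; the 5th of B#-7 is F##.
From G to F##: 12 semitones over a seventh = augmented.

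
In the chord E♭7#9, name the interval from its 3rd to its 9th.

major seventh

E♭7#9 is spelled E♭-G-B♭-D♭-F♯.
That puts G below F♯.
From G to F♯ is 11 semitones, exactly the major seventh.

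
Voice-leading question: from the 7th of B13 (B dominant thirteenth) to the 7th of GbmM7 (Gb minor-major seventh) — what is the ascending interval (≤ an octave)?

minor 6th

B13 (B dominant thirteenth) has A as its 7th, and GbmM7 (Gb minor-major seventh) has F as its 7th.
A up to F is 8 semitones, a half step narrower than a major sixth, so the interval is minor.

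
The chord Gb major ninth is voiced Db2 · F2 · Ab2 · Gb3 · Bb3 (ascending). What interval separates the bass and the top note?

The outer voices are Db2 and Bb3.
Db up to Bb spans 13 letter names and 21 semitones — a major thirteenth.

M13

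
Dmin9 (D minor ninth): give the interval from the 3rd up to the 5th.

major 3rd

The chord tones of Dm9 (D minor ninth) are D, F, A, C, E.
So we need the interval from F up to A.
Counting 3 letters and 4 half steps from F gives a major third.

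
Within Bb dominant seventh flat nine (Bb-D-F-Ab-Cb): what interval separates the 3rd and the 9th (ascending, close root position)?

diminished 7th

So we need the interval from D up to Cb.
From D to Cb: 9 semitones over a seventh = diminished.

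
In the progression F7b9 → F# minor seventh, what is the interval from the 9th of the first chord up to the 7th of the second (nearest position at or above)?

A6

The 9th of F7b9 is Gb; the 7th of F# minor seventh is E.
6 letter names make it a sixth; at 10 semitones (a half step wider than major) the quality is augmented.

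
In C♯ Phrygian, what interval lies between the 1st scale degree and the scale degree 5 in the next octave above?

perfect 12th

The scale runs C♯ D E F♯ G♯ A B.
So we need the interval from C♯ up to G♯.
Counting 12 letters and 19 half steps from C♯ gives a perfect twelfth.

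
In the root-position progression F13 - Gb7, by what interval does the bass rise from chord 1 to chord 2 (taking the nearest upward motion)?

The roots are F and Gb.
From F to Gb: 1 semitone over a second = minor.

minor second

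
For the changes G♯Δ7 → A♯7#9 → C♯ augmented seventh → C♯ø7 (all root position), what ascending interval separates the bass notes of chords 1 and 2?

The roots are G♯ and A♯.
G♯ up to A♯ spans 2 letter names and 2 semitones — a major second.

major second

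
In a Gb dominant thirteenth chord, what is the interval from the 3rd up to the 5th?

minor third

Gb13: Gb-Bb-Db-Fb-Ab-Eb.
3rd = Bb; 5th = Db.
3 letter names make it a third; at 3 semitones (a half step narrower than major) the quality is minor.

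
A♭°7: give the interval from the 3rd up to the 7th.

diminished 5th

Spelling the chord: A♭ C♭ E𝄫 G𝄫.
The 3rd is C♭ and the 7th is G𝄫.
From C♭ to G𝄫: 6 semitones over a fifth = diminished.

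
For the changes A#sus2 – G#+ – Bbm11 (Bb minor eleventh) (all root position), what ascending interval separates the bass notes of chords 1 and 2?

The roots are A# and G#.
From A# to G#: 10 semitones over a seventh = minor.

m7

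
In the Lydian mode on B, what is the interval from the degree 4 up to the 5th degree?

The scale runs B C# D# E# F# G# A#.
Degree 4 = E#; 5th degree = F#.
E# up to F# is 1 semitone, a half step narrower than a major second, so the interval is minor.

minor second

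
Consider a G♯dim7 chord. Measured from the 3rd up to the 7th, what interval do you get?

G♯°7 (G♯ diminished seventh): G♯–B–D–F.
The 3rd is B and the 7th is F.
5 letter names make it a fifth; at 6 semitones (a half step narrower than perfect) the quality is diminished.

diminished 5th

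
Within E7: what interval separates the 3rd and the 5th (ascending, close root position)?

m3

E7 is spelled E–G#–B–D.
That puts G# below B.
3 letter names make it a third; at 3 semitones (a half step narrower than major) the quality is minor.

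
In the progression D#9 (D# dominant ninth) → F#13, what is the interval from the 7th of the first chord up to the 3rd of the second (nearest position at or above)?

major sixth

The 7th of D#9 (D# dominant ninth) is C#; the 3rd of F#13 is A#.
Counting 6 letters and 9 half steps from C# gives a major sixth.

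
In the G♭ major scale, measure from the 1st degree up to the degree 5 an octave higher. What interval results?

perfect twelfth

The scale runs G♭ A♭ B♭ C♭ D♭ E♭ F.
That puts G♭ below D♭.
G♭ up to D♭ spans 12 letter names and 19 semitones — a perfect twelfth.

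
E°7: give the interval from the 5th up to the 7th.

minor third

Spelling the chord: E–G–B♭–D♭.
That puts B♭ below D♭.
From B♭ to D♭: 3 semitones over a third = minor.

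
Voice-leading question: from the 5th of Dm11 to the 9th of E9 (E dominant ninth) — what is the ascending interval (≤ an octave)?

The 5th of Dm11 is A; the 9th of E9 (E dominant ninth) is F#.
From A to F# is 9 semitones, exactly the major sixth.

major sixth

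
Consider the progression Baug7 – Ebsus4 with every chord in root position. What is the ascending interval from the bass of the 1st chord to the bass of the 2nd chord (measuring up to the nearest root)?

diminished fourth

The roots are B and Eb.
4 letter names make it a fourth; at 4 semitones (a half step narrower than perfect) the quality is diminished.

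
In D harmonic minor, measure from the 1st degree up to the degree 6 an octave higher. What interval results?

D harmonic minor: D E F G A Bb C#.
The 1st degree is D and the 6th scale degree (up an octave) is Bb.
From D to Bb: 20 semitones over a thirteenth = minor.

minor thirteenth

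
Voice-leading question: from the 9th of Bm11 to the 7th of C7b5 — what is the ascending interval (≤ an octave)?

diminished 7th

The 9th of Bm11 is C#; the 7th of C7b5 is Bb.
From C# to Bb: 9 semitones over a seventh = diminished.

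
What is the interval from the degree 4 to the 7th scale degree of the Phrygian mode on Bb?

perfect 4th

The scale runs Bb Cb Db Eb F Gb Ab.
The degree 4 is Eb and the 7th scale degree is Ab.
Counting 4 letters and 5 half steps from Eb gives a perfect fourth.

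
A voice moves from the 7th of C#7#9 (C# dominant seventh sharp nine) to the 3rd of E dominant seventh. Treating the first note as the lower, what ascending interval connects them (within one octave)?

major sixth

The 7th of C#7#9 (C# dominant seventh sharp nine) is B; the 3rd of E dominant seventh is G#.
Counting 6 letters and 9 half steps from B gives a major sixth.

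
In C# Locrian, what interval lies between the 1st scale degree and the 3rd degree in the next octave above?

Spelling C# Locrian: C# D E F# G A B.
So we need the interval from C# up to E.
C# up to E is 15 semitones, a half step narrower than a major tenth, so the interval is minor.

m10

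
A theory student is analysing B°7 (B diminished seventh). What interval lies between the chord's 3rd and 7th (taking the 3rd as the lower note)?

diminished 5th

B°7 (B diminished seventh) is spelled B-D-F-A♭.
So we need the interval from D up to A♭.
From D to A♭: 6 semitones over a fifth = diminished.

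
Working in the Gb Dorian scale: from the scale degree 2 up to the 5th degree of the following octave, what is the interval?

Gb dorian: Gb Ab Bbb Cb Db Eb Fb.
The scale degree 2 is Ab and the scale degree 5 (up an octave) is Db.
Ab up to Db spans 11 letter names and 17 semitones — a perfect eleventh.

perfect eleventh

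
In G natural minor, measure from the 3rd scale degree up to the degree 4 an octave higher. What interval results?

major ninth

The scale runs G A Bb C D Eb F.
The 3rd scale degree is Bb and the 4th degree (up an octave) is C.
Bb up to C spans 9 letter names and 14 semitones — a major ninth.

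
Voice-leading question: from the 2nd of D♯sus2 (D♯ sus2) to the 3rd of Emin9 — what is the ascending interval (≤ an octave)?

D♯sus2 (D♯ sus2) has E♯ as its 2nd, and Emin9 has G as its 3rd.
From E♯ to G: 2 semitones over a third = diminished.

diminished 3rd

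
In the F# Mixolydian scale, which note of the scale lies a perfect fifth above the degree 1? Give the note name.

C#

The scale is F# G# A# B C# D# E.
The degree 1 is F#; a perfect fifth above that is C# — scale degree 5.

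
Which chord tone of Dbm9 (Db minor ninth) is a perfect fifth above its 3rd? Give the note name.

The chord tones of Dbm9 (Db minor ninth) are Db–Fb–Ab–Cb–Eb.
The 3rd is Fb. A perfect fifth above Fb is Cb.
Cb is the chord's 7th.

Cb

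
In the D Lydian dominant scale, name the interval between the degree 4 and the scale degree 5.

minor second

D lydian dominant: D E F# G# A B C.
So we need the interval from G# up to A.
G# up to A is 1 semitone, a half step narrower than a major second, so the interval is minor.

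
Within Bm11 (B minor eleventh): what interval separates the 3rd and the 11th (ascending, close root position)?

Bm11 (B minor eleventh) is spelled B, D, F#, A, C#, E.
3rd = D; 11th = E.
From D to E is 14 semitones, exactly the major ninth.

major 9th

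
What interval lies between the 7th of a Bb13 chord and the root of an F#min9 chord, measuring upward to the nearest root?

augmented sixth

Bb13 has Ab as its 7th, and F#min9 has F# as its root.
6 letter names make it a sixth; at 10 semitones (a half step wider than major) the quality is augmented.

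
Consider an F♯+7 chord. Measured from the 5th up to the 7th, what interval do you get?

The chord tones of F♯+7 (F♯ augmented seventh) are F♯ A♯ C𝄪 E.
The 5th is C𝄪 and the 7th is E.
3 letter names make it a third; at 2 semitones (a whole step narrower than major) the quality is diminished.

diminished third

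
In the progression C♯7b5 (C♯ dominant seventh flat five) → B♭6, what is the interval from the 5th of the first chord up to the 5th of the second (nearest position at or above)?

minor 7th

C♯7b5 (C♯ dominant seventh flat five) has G as its 5th, and B♭6 has F as its 5th.
G up to F is 10 semitones, a half step narrower than a major seventh, so the interval is minor.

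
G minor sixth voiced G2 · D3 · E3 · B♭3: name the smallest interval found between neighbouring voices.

Adjacent intervals: G2→D3 = perfect fifth; D3→E3 = major second; E3→B♭3 = diminished fifth.
The smallest is D3 to E3, a major second (2 semitones).

major 2nd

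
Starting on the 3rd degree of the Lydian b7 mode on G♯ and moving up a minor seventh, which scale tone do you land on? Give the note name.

A#

The scale is G♯ A♯ B♯ C𝄪 D♯ E♯ F♯.
The 3rd degree is B♯; a minor seventh above that is A♯ — scale degree 2.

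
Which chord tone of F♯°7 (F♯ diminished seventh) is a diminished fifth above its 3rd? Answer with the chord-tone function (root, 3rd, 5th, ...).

The chord tones of F♯ diminished seventh are F♯-A-C-E♭.
The 3rd is A. A diminished fifth above A is E♭.
E♭ is the chord's 7th.

7th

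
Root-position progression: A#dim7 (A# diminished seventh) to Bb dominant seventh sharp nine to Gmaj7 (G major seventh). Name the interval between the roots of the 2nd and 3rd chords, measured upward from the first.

The roots are Bb and G.
From Bb to G is 9 semitones, exactly the major sixth.

major sixth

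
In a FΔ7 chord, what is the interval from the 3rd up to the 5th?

minor third

FΔ7 (F major seventh): F–A–C–E.
3rd = A; 5th = C.
A up to C is 3 semitones, a half step narrower than a major third, so the interval is minor.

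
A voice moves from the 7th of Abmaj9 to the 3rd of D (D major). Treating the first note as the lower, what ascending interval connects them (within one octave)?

M7

The 7th of Abmaj9 is G; the 3rd of D (D major) is F#.
G up to F# spans 7 letter names and 11 semitones — a major seventh.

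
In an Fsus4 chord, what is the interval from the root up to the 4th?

Spelling the chord: F-Bb-C.
The root is F and the 4th is Bb.
From F to Bb is 5 semitones, exactly the perfect fourth.

perfect fourth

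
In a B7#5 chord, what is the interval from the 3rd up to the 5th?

Spelling the chord: B-D#-F##-A.
3rd = D#; 5th = F##.
From D# to F## is 4 semitones, exactly the major third.

major 3rd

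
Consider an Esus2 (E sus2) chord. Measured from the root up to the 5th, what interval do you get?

Esus2 is spelled E, F#, B.
The root is E and the 5th is B.
Counting 5 letters and 7 half steps from E gives a perfect fifth.

perfect fifth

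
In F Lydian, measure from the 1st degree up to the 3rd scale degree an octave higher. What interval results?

major 10th

F lydian: F G A B C D E.
The 1st degree is F and the scale degree 3 (up an octave) is A.
F up to A spans 10 letter names and 16 semitones — a major tenth.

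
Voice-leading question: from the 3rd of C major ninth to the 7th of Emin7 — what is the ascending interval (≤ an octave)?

m7

C major ninth has E as its 3rd, and Emin7 has D as its 7th.
From E to D: 10 semitones over a seventh = minor.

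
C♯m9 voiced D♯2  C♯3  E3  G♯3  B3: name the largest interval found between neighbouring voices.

Adjacent intervals: D♯2→C♯3 = minor seventh; C♯3→E3 = minor third; E3→G♯3 = major third; G♯3→B3 = minor third.
The largest is D♯2 to C♯3, a minor seventh (10 semitones).

minor seventh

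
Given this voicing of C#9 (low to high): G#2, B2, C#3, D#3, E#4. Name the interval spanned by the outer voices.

M13

The outer voices are G#2 and E#4.
Counting 13 letters and 21 half steps from G# gives a major thirteenth.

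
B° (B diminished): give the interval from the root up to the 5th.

diminished 5th

Bdim: B, D, F.
Root = B; 5th = F.
From B to F: 6 semitones over a fifth = diminished.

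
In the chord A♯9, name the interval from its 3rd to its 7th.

A♯ dominant ninth is spelled A♯ C𝄪 E♯ G♯ B♯.
That puts C𝄪 below G♯.
C𝄪 up to G♯ is 6 semitones, a half step narrower than a perfect fifth, so the interval is diminished.

diminished fifth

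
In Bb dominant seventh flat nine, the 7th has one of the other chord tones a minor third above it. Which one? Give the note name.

Spelling the chord: Bb, D, F, Ab, Cb.
The 7th is Ab. A minor third above Ab is Cb.
Cb is the chord's 9th.

Cb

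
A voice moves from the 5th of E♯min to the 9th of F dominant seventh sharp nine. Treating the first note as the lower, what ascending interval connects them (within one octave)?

minor 6th

The 5th of E♯min is B♯; the 9th of F dominant seventh sharp nine is G♯.
B♯ up to G♯ is 8 semitones, a half step narrower than a major sixth, so the interval is minor.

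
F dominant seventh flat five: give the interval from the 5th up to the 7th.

major third

Spelling the chord: F, A, C♭, E♭.
So we need the interval from C♭ up to E♭.
From C♭ to E♭ is 4 semitones, exactly the major third.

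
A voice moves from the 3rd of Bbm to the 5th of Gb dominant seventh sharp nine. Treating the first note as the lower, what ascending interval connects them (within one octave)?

perfect unison

Bbm has Db as its 3rd, and Gb dominant seventh sharp nine has Db as its 5th.
From Db to Db is 0 semitones, exactly the perfect unison.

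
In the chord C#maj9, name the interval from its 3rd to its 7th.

C# major ninth is spelled C# E# G# B# D#.
The 3rd is E# and the 7th is B#.
From E# to B# is 7 semitones, exactly the perfect fifth.

P5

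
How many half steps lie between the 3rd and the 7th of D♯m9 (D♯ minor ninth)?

The chord tones of D♯min9 (D♯ minor ninth) are D♯–F♯–A♯–C♯–E♯.
F♯ to C♯ is a perfect fifth: 7 semitones.

7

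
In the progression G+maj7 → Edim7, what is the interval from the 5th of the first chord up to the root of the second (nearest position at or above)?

minor second

G+maj7 has D♯ as its 5th, and Edim7 has E as its root.
From D♯ to E: 1 semitone over a second = minor.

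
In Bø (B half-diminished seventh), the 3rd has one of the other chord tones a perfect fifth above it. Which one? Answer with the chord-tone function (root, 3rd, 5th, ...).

The chord tones of Bø7 are B, D, F, A.
The 3rd is D. A perfect fifth above D is A.
A is the chord's 7th.

7th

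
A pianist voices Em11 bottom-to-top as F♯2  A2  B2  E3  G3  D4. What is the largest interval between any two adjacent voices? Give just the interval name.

Adjacent intervals: F♯2→A2 = minor third; A2→B2 = major second; B2→E3 = perfect fourth; E3→G3 = minor third; G3→D4 = perfect fifth.
The largest is G3 to D4, a perfect fifth (7 semitones).

perfect fifth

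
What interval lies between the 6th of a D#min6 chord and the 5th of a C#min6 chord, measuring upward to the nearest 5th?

minor sixth

D#min6 has B# as its 6th, and C#min6 has G# as its 5th.
B# up to G# is 8 semitones, a half step narrower than a major sixth, so the interval is minor.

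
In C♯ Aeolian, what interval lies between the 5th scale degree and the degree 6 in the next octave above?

minor ninth

Spelling C♯ Aeolian: C♯ D♯ E F♯ G♯ A B.
The 5th scale degree is G♯ and the 6th degree (up an octave) is A.
From G♯ to A: 13 semitones over a ninth = minor.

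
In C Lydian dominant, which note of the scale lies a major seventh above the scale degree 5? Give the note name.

The scale is C D E F# G A Bb.
The scale degree 5 is G; a major seventh above that is F# — scale degree 4.

F#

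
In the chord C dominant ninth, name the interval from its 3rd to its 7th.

The chord tones of C9 are C, E, G, Bb, D.
That puts E below Bb.
From E to Bb: 6 semitones over a fifth = diminished.
This 3–7 tritone is the characteristic tension at the heart of the dominant sound.

diminished fifth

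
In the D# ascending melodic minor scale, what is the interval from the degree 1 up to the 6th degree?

major 6th

The scale runs D# E# F# G# A# B# C##.
That puts D# below B#.
Counting 6 letters and 9 half steps from D# gives a major sixth.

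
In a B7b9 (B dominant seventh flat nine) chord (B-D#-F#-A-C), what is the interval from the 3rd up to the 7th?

The 3rd is D# and the 7th is A.
From D# to A: 6 semitones over a fifth = diminished.

diminished fifth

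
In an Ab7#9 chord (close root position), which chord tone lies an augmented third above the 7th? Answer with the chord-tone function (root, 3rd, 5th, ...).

Ab7#9: Ab, C, Eb, Gb, B.
The 7th is Gb. An augmented third above Gb is B.
B is the chord's 9th.

9th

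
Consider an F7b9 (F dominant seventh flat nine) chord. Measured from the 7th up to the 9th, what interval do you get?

m3

F7b9 (F dominant seventh flat nine) is spelled F, A, C, Eb, Gb.
So we need the interval from Eb up to Gb.
From Eb to Gb: 3 semitones over a third = minor.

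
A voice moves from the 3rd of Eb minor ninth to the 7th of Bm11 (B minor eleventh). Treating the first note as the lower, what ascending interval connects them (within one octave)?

A2

The 3rd of Eb minor ninth is Gb; the 7th of Bm11 (B minor eleventh) is A.
Gb up to A is 3 semitones, a half step wider than a major second, so the interval is augmented.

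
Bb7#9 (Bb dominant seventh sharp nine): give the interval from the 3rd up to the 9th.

major seventh

The chord tones of Bb7#9 are Bb, D, F, Ab, C#.
So we need the interval from D up to C#.
D up to C# spans 7 letter names and 11 semitones — a major seventh.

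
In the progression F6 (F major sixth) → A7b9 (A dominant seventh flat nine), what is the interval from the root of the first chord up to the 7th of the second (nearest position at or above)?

major second

The root of F6 (F major sixth) is F; the 7th of A7b9 (A dominant seventh flat nine) is G.
Counting 2 letters and 2 half steps from F gives a major second.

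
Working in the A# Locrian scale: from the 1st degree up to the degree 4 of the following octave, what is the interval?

Spelling the A# Locrian scale: A# B C# D# E F# G#.
So we need the interval from A# up to D#.
Counting 11 letters and 17 half steps from A# gives a perfect eleventh.

perfect eleventh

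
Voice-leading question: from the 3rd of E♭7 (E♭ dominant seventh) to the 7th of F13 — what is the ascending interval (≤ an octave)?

E♭7 (E♭ dominant seventh) has G as its 3rd, and F13 has E♭ as its 7th.
G up to E♭ is 8 semitones, a half step narrower than a major sixth, so the interval is minor.

m6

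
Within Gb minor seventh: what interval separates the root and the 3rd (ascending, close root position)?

Gbmin7 (Gb minor seventh): Gb, Bbb, Db, Fb.
The root is Gb and the 3rd is Bbb.
From Gb to Bbb: 3 semitones over a third = minor.

m3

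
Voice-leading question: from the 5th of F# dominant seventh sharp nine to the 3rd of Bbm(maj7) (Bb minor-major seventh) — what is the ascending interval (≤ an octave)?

The 5th of F# dominant seventh sharp nine is C#; the 3rd of Bbm(maj7) (Bb minor-major seventh) is Db.
C# up to Db is 0 semitones, a whole step narrower than a major second, so the interval is diminished.

d2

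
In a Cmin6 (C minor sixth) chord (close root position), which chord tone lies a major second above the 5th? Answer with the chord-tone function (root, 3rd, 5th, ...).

6th

Spelling the chord: C-Eb-G-A.
The 5th is G. A major second above G is A.
A is the chord's 6th.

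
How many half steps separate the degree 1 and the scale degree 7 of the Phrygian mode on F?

The scale is F G♭ A♭ B♭ C D♭ E♭.
F up to E♭ is a minor seventh — 10 semitones.

10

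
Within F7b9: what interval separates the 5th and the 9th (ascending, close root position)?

d5

Spelling the chord: F A C E♭ G♭.
That puts C below G♭.
5 letter names make it a fifth; at 6 semitones (a half step narrower than perfect) the quality is diminished.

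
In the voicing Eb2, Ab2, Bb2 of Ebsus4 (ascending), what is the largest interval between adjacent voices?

P4

Adjacent intervals: Eb2→Ab2 = perfect fourth; Ab2→Bb2 = major second.
The largest is Eb2 to Ab2, a perfect fourth (5 semitones).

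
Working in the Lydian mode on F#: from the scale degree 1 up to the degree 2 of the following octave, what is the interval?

The scale runs F# G# A# B# C# D# E#.
That puts F# below G#.
From F# to G# is 14 semitones, exactly the major ninth.

major ninth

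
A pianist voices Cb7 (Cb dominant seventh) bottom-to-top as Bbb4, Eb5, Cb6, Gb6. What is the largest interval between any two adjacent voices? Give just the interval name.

minor sixth

Adjacent intervals: Bbb4→Eb5 = augmented fourth; Eb5→Cb6 = minor sixth; Cb6→Gb6 = perfect fifth.
The largest is Eb5 to Cb6, a minor sixth (8 semitones).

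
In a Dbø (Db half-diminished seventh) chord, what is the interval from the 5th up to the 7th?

major third

Spelling the chord: Db Fb Abb Cb.
That puts Abb below Cb.
Counting 3 letters and 4 half steps from Abb gives a major third.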